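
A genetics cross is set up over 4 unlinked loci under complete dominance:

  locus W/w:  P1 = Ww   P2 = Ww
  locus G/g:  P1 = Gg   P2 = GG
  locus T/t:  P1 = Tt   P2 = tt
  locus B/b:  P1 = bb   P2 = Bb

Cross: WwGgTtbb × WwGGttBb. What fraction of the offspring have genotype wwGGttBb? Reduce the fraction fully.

WwGgTtbb gametes: WGTb×2, WGtb×2, WgTb×2, Wgtb×2, wGTb×2, wGtb×2, wgTb×2, wgtb×2
WwGGttBb gametes: WGtB×4, WGtb×4, wGtB×4, wGtb×4
WwGgTtbb×WwGGttBb grid (16·16=256): WWGGTtBb=8 WWGGTtbb=8 WWGGttBb=8 WWGGttbb=8 WWGgTtBb=8 WWGgTtbb=8 WWGgttBb=8 WWGgttbb=8 WwGGTtBb=16 WwGGTtbb=16 WwGGttBb=16 WwGGttbb=16 WwGgTtBb=16 WwGgTtbb=16 WwGgttBb=16 WwGgttbb=16 wwGGTtBb=8 wwGGTtbb=8 wwGGttBb=8 wwGGttbb=8 wwGgTtBb=8 wwGgTtbb=8 wwGgttBb=8 wwGgttbb=8
wwGGttBb hits 8/256; gcd=8; 8÷8/256÷8 = 1/32

P(wwGGttBb) = 1/32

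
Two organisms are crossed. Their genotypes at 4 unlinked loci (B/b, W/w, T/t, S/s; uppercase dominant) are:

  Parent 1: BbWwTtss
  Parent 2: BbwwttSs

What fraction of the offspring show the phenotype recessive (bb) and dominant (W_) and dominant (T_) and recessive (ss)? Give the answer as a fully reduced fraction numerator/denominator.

P(bb W_ T_ ss) = 1/32

BbWwTtss gametes: BWTs×2, BWts×2, BwTs×2, Bwts×2, bWTs×2, bWts×2, bwTs×2, bwts×2
BbwwttSs gametes: BwtS×4, Bwts×4, bwtS×4, bwts×4
BbWwTtss×BbwwttSs grid (16·16=256): BBWwTtSs=8 BBWwTtss=8 BBWwttSs=8 BBWwttss=8 BBwwTtSs=8 BBwwTtss=8 BBwwttSs=8 BBwwttss=8 BbWwTtSs=16 BbWwTtss=16 BbWwttSs=16 BbWwttss=16 BbwwTtSs=16 BbwwTtss=16 BbwwttSs=16 Bbwwttss=16 bbWwTtSs=8 bbWwTtss=8 bbWwttSs=8 bbWwttss=8 bbwwTtSs=8 bbwwTtss=8 bbwwttSs=8 bbwwttss=8
bb W_ T_ ss hits 8/256; gcd=8; 8÷8/256÷8 = 1/32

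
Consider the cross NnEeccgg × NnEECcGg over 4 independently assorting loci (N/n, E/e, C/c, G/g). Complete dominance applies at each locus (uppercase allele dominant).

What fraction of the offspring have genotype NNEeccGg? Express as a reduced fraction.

NnEeccgg gametes: NEcg×4, Necg×4, nEcg×4, necg×4
NnEECcGg gametes: NECG×2, NECg×2, NEcG×2, NEcg×2, nECG×2, nECg×2, nEcG×2, nEcg×2
NnEeccgg×NnEECcGg grid (16·16=256): NNEECcGg=8 NNEECcgg=8 NNEEccGg=8 NNEEccgg=8 NNEeCcGg=8 NNEeCcgg=8 NNEeccGg=8 NNEeccgg=8 NnEECcGg=16 NnEECcgg=16 NnEEccGg=16 NnEEccgg=16 NnEeCcGg=16 NnEeCcgg=16 NnEeccGg=16 NnEeccgg=16 nnEECcGg=8 nnEECcgg=8 nnEEccGg=8 nnEEccgg=8 nnEeCcGg=8 nnEeCcgg=8 nnEeccGg=8 nnEeccgg=8
NNEeccGg hits 8/256; gcd=8; 8÷8/256÷8 = 1/32

P(NNEeccGg) = 1/32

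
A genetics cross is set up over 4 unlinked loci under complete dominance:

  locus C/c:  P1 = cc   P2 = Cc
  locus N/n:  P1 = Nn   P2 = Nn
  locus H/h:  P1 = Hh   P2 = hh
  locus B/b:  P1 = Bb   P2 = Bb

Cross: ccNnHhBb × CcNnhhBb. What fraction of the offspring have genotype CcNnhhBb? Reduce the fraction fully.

ccNnHhBb gametes: cNHB×2, cNHb×2, cNhB×2, cNhb×2, cnHB×2, cnHb×2, cnhB×2, cnhb×2
CcNnhhBb gametes: CNhB×2, CNhb×2, CnhB×2, Cnhb×2, cNhB×2, cNhb×2, cnhB×2, cnhb×2
ccNnHhBb×CcNnhhBb grid (16·16=256): CcNNHhBB=4 CcNNHhBb=8 CcNNHhbb=4 CcNNhhBB=4 CcNNhhBb=8 CcNNhhbb=4 CcNnHhBB=8 CcNnHhBb=16 CcNnHhbb=8 CcNnhhBB=8 CcNnhhBb=16 CcNnhhbb=8 CcnnHhBB=4 CcnnHhBb=8 CcnnHhbb=4 CcnnhhBB=4 CcnnhhBb=8 Ccnnhhbb=4 ccNNHhBB=4 ccNNHhBb=8 ccNNHhbb=4 ccNNhhBB=4 ccNNhhBb=8 ccNNhhbb=4 ccNnHhBB=8 ccNnHhBb=16 ccNnHhbb=8 ccNnhhBB=8 ccNnhhBb=16 ccNnhhbb=8 ccnnHhBB=4 ccnnHhBb=8 ccnnHhbb=4 ccnnhhBB=4 ccnnhhBb=8 ccnnhhbb=4
CcNnhhBb hits 16/256; gcd=16; 16÷16/256÷16 = 1/16

P(CcNnhhBb) = 1/16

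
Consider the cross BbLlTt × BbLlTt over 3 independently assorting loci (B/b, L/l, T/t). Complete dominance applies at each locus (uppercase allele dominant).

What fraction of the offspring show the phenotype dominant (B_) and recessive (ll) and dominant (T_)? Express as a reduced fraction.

BbLlTt gametes: BLT×1, BLt×1, BlT×1, Blt×1, bLT×1, bLt×1, blT×1, blt×1
BbLlTt gametes: BLT×1, BLt×1, BlT×1, Blt×1, bLT×1, bLt×1, blT×1, blt×1
BbLlTt×BbLlTt grid (8·8=64): BBLLTT=1 BBLLTt=2 BBLLtt=1 BBLlTT=2 BBLlTt=4 BBLltt=2 BBllTT=1 BBllTt=2 BBlltt=1 BbLLTT=2 BbLLTt=4 BbLLtt=2 BbLlTT=4 BbLlTt=8 BbLltt=4 BbllTT=2 BbllTt=4 Bblltt=2 bbLLTT=1 bbLLTt=2 bbLLtt=1 bbLlTT=2 bbLlTt=4 bbLltt=2 bbllTT=1 bbllTt=2 bblltt=1
B_ ll T_ hits 9/64; gcd=1; 9÷1/64÷1 = 9/64

P(B_ ll T_) = 9/64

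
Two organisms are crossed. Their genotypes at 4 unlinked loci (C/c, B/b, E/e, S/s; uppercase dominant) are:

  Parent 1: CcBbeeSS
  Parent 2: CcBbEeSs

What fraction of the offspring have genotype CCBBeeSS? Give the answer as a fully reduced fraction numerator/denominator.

P(CCBBeeSS) = 1/64

CcBbeeSS gametes: CBeS×4, CbeS×4, cBeS×4, cbeS×4
CcBbEeSs gametes: CBES×1, CBEs×1, CBeS×1, CBes×1, CbES×1, CbEs×1, CbeS×1, Cbes×1, cBES×1, cBEs×1, cBeS×1, cBes×1, cbES×1, cbEs×1, cbeS×1, cbes×1
CcBbeeSS×CcBbEeSs grid (16·16=256): CCBBEeSS=4 CCBBEeSs=4 CCBBeeSS=4 CCBBeeSs=4 CCBbEeSS=8 CCBbEeSs=8 CCBbeeSS=8 CCBbeeSs=8 CCbbEeSS=4 CCbbEeSs=4 CCbbeeSS=4 CCbbeeSs=4 CcBBEeSS=8 CcBBEeSs=8 CcBBeeSS=8 CcBBeeSs=8 CcBbEeSS=16 CcBbEeSs=16 CcBbeeSS=16 CcBbeeSs=16 CcbbEeSS=8 CcbbEeSs=8 CcbbeeSS=8 CcbbeeSs=8 ccBBEeSS=4 ccBBEeSs=4 ccBBeeSS=4 ccBBeeSs=4 ccBbEeSS=8 ccBbEeSs=8 ccBbeeSS=8 ccBbeeSs=8 ccbbEeSS=4 ccbbEeSs=4 ccbbeeSS=4 ccbbeeSs=4
CCBBeeSS hits 4/256; gcd=4; 4÷4/256÷4 = 1/64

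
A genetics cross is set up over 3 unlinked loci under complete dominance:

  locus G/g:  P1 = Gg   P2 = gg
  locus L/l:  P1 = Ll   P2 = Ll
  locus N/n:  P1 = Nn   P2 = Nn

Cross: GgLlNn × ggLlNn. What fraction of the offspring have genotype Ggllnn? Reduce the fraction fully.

GgLlNn gametes: GLN×1, GLn×1, GlN×1, Gln×1, gLN×1, gLn×1, glN×1, gln×1
ggLlNn gametes: gLN×2, gLn×2, glN×2, gln×2
GgLlNn×ggLlNn grid (8·8=64): GgLLNN=2 GgLLNn=4 GgLLnn=2 GgLlNN=4 GgLlNn=8 GgLlnn=4 GgllNN=2 GgllNn=4 Ggllnn=2 ggLLNN=2 ggLLNn=4 ggLLnn=2 ggLlNN=4 ggLlNn=8 ggLlnn=4 ggllNN=2 ggllNn=4 ggllnn=2
Ggllnn hits 2/64; gcd=2; 2÷2/64÷2 = 1/32

P(Ggllnn) = 1/32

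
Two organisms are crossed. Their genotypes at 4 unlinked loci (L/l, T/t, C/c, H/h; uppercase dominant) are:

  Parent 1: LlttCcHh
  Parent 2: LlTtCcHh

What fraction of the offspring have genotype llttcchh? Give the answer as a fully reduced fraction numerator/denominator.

P(llttcchh) = 1/128

LlttCcHh gametes: LtCH×2, LtCh×2, LtcH×2, Ltch×2, ltCH×2, ltCh×2, ltcH×2, ltch×2
LlTtCcHh gametes: LTCH×1, LTCh×1, LTcH×1, LTch×1, LtCH×1, LtCh×1, LtcH×1, Ltch×1, lTCH×1, lTCh×1, lTcH×1, lTch×1, ltCH×1, ltCh×1, ltcH×1, ltch×1
LlttCcHh×LlTtCcHh grid (16·16=256): LLTtCCHH=2 LLTtCCHh=4 LLTtCChh=2 LLTtCcHH=4 LLTtCcHh=8 LLTtCchh=4 LLTtccHH=2 LLTtccHh=4 LLTtcchh=2 LLttCCHH=2 LLttCCHh=4 LLttCChh=2 LLttCcHH=4 LLttCcHh=8 LLttCchh=4 LLttccHH=2 LLttccHh=4 LLttcchh=2 LlTtCCHH=4 LlTtCCHh=8 LlTtCChh=4 LlTtCcHH=8 LlTtCcHh=16 LlTtCchh=8 LlTtccHH=4 LlTtccHh=8 LlTtcchh=4 LlttCCHH=4 LlttCCHh=8 LlttCChh=4 LlttCcHH=8 LlttCcHh=16 LlttCchh=8 LlttccHH=4 LlttccHh=8 Llttcchh=4 llTtCCHH=2 llTtCCHh=4 llTtCChh=2 llTtCcHH=4 llTtCcHh=8 llTtCchh=4 llTtccHH=2 llTtccHh=4 llTtcchh=2 llttCCHH=2 llttCCHh=4 llttCChh=2 llttCcHH=4 llttCcHh=8 llttCchh=4 llttccHH=2 llttccHh=4 llttcchh=2
llttcchh hits 2/256; gcd=2; 2÷2/256÷2 = 1/128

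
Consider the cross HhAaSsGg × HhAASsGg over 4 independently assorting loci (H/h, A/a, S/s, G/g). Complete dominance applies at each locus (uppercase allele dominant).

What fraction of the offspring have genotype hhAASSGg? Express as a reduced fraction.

P(hhAASSGg) = 1/64

HhAaSsGg gametes: HASG×1, HASg×1, HAsG×1, HAsg×1, HaSG×1, HaSg×1, HasG×1, Hasg×1, hASG×1, hASg×1, hAsG×1, hAsg×1, haSG×1, haSg×1, hasG×1, hasg×1
HhAASsGg gametes: HASG×2, HASg×2, HAsG×2, HAsg×2, hASG×2, hASg×2, hAsG×2, hAsg×2
HhAaSsGg×HhAASsGg grid (16·16=256): HHAASSGG=2 HHAASSGg=4 HHAASSgg=2 HHAASsGG=4 HHAASsGg=8 HHAASsgg=4 HHAAssGG=2 HHAAssGg=4 HHAAssgg=2 HHAaSSGG=2 HHAaSSGg=4 HHAaSSgg=2 HHAaSsGG=4 HHAaSsGg=8 HHAaSsgg=4 HHAassGG=2 HHAassGg=4 HHAassgg=2 HhAASSGG=4 HhAASSGg=8 HhAASSgg=4 HhAASsGG=8 HhAASsGg=16 HhAASsgg=8 HhAAssGG=4 HhAAssGg=8 HhAAssgg=4 HhAaSSGG=4 HhAaSSGg=8 HhAaSSgg=4 HhAaSsGG=8 HhAaSsGg=16 HhAaSsgg=8 HhAassGG=4 HhAassGg=8 HhAassgg=4 hhAASSGG=2 hhAASSGg=4 hhAASSgg=2 hhAASsGG=4 hhAASsGg=8 hhAASsgg=4 hhAAssGG=2 hhAAssGg=4 hhAAssgg=2 hhAaSSGG=2 hhAaSSGg=4 hhAaSSgg=2 hhAaSsGG=4 hhAaSsGg=8 hhAaSsgg=4 hhAassGG=2 hhAassGg=4 hhAassgg=2
hhAASSGg hits 4/256; gcd=4; 4÷4/256÷4 = 1/64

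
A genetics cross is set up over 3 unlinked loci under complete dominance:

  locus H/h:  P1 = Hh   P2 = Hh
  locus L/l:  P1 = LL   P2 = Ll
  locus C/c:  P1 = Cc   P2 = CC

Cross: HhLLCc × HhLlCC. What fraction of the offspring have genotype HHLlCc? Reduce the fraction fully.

HhLLCc gametes: HLC×2, HLc×2, hLC×2, hLc×2
HhLlCC gametes: HLC×2, HlC×2, hLC×2, hlC×2
HhLLCc×HhLlCC grid (8·8=64): HHLLCC=4 HHLLCc=4 HHLlCC=4 HHLlCc=4 HhLLCC=8 HhLLCc=8 HhLlCC=8 HhLlCc=8 hhLLCC=4 hhLLCc=4 hhLlCC=4 hhLlCc=4
HHLlCc hits 4/64; gcd=4; 4÷4/64÷4 = 1/16

P(HHLlCc) = 1/16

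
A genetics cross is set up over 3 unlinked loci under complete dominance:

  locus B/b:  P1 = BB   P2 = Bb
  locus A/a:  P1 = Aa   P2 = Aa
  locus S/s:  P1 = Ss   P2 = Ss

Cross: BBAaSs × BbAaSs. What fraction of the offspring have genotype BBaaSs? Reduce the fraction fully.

P(BBaaSs) = 1/16

BBAaSs gametes: BAS×2, BAs×2, BaS×2, Bas×2
BbAaSs gametes: BAS×1, BAs×1, BaS×1, Bas×1, bAS×1, bAs×1, baS×1, bas×1
BBAaSs×BbAaSs grid (8·8=64): BBAASS=2 BBAASs=4 BBAAss=2 BBAaSS=4 BBAaSs=8 BBAass=4 BBaaSS=2 BBaaSs=4 BBaass=2 BbAASS=2 BbAASs=4 BbAAss=2 BbAaSS=4 BbAaSs=8 BbAass=4 BbaaSS=2 BbaaSs=4 Bbaass=2
BBaaSs hits 4/64; gcd=4; 4÷4/64÷4 = 1/16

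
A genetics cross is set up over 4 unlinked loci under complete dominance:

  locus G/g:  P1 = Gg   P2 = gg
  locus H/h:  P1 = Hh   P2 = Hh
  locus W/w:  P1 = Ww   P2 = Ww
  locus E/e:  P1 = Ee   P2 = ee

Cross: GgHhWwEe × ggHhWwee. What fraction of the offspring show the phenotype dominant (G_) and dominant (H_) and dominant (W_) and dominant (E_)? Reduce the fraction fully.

P(G_ H_ W_ E_) = 9/64

GgHhWwEe gametes: GHWE×1, GHWe×1, GHwE×1, GHwe×1, GhWE×1, GhWe×1, GhwE×1, Ghwe×1, gHWE×1, gHWe×1, gHwE×1, gHwe×1, ghWE×1, ghWe×1, ghwE×1, ghwe×1
ggHhWwee gametes: gHWe×4, gHwe×4, ghWe×4, ghwe×4
GgHhWwEe×ggHhWwee grid (16·16=256): GgHHWWEe=4 GgHHWWee=4 GgHHWwEe=8 GgHHWwee=8 GgHHwwEe=4 GgHHwwee=4 GgHhWWEe=8 GgHhWWee=8 GgHhWwEe=16 GgHhWwee=16 GgHhwwEe=8 GgHhwwee=8 GghhWWEe=4 GghhWWee=4 GghhWwEe=8 GghhWwee=8 GghhwwEe=4 Gghhwwee=4 ggHHWWEe=4 ggHHWWee=4 ggHHWwEe=8 ggHHWwee=8 ggHHwwEe=4 ggHHwwee=4 ggHhWWEe=8 ggHhWWee=8 ggHhWwEe=16 ggHhWwee=16 ggHhwwEe=8 ggHhwwee=8 gghhWWEe=4 gghhWWee=4 gghhWwEe=8 gghhWwee=8 gghhwwEe=4 gghhwwee=4
G_ H_ W_ E_ hits 36/256; gcd=4; 36÷4/256÷4 = 9/64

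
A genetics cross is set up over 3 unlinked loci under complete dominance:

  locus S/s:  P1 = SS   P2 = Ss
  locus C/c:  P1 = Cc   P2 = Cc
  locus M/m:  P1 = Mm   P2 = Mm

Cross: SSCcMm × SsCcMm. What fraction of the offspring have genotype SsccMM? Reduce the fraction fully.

SSCcMm gametes: SCM×2, SCm×2, ScM×2, Scm×2
SsCcMm gametes: SCM×1, SCm×1, ScM×1, Scm×1, sCM×1, sCm×1, scM×1, scm×1
SSCcMm×SsCcMm grid (8·8=64): SSCCMM=2 SSCCMm=4 SSCCmm=2 SSCcMM=4 SSCcMm=8 SSCcmm=4 SSccMM=2 SSccMm=4 SSccmm=2 SsCCMM=2 SsCCMm=4 SsCCmm=2 SsCcMM=4 SsCcMm=8 SsCcmm=4 SsccMM=2 SsccMm=4 Ssccmm=2
SsccMM hits 2/64; gcd=2; 2÷2/64÷2 = 1/32

P(SsccMM) = 1/32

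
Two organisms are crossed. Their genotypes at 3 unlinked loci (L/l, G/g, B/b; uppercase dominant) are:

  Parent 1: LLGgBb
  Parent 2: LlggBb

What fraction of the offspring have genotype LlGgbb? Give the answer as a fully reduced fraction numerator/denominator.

LLGgBb gametes: LGB×2, LGb×2, LgB×2, Lgb×2
LlggBb gametes: LgB×2, Lgb×2, lgB×2, lgb×2
LLGgBb×LlggBb grid (8·8=64): LLGgBB=4 LLGgBb=8 LLGgbb=4 LLggBB=4 LLggBb=8 LLggbb=4 LlGgBB=4 LlGgBb=8 LlGgbb=4 LlggBB=4 LlggBb=8 Llggbb=4
LlGgbb hits 4/64; gcd=4; 4÷4/64÷4 = 1/16

P(LlGgbb) = 1/16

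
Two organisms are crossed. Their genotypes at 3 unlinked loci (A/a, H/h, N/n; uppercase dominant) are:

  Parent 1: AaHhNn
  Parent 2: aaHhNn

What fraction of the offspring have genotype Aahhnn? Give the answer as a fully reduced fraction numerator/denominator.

AaHhNn gametes: AHN×1, AHn×1, AhN×1, Ahn×1, aHN×1, aHn×1, ahN×1, ahn×1
aaHhNn gametes: aHN×2, aHn×2, ahN×2, ahn×2
AaHhNn×aaHhNn grid (8·8=64): AaHHNN=2 AaHHNn=4 AaHHnn=2 AaHhNN=4 AaHhNn=8 AaHhnn=4 AahhNN=2 AahhNn=4 Aahhnn=2 aaHHNN=2 aaHHNn=4 aaHHnn=2 aaHhNN=4 aaHhNn=8 aaHhnn=4 aahhNN=2 aahhNn=4 aahhnn=2
Aahhnn hits 2/64; gcd=2; 2÷2/64÷2 = 1/32

P(Aahhnn) = 1/32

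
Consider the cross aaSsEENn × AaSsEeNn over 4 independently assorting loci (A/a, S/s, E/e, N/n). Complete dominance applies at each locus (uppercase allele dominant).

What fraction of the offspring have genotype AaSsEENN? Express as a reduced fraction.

P(AaSsEENN) = 1/32

aaSsEENn gametes: aSEN×4, aSEn×4, asEN×4, asEn×4
AaSsEeNn gametes: ASEN×1, ASEn×1, ASeN×1, ASen×1, AsEN×1, AsEn×1, AseN×1, Asen×1, aSEN×1, aSEn×1, aSeN×1, aSen×1, asEN×1, asEn×1, aseN×1, asen×1
aaSsEENn×AaSsEeNn grid (16·16=256): AaSSEENN=4 AaSSEENn=8 AaSSEEnn=4 AaSSEeNN=4 AaSSEeNn=8 AaSSEenn=4 AaSsEENN=8 AaSsEENn=16 AaSsEEnn=8 AaSsEeNN=8 AaSsEeNn=16 AaSsEenn=8 AassEENN=4 AassEENn=8 AassEEnn=4 AassEeNN=4 AassEeNn=8 AassEenn=4 aaSSEENN=4 aaSSEENn=8 aaSSEEnn=4 aaSSEeNN=4 aaSSEeNn=8 aaSSEenn=4 aaSsEENN=8 aaSsEENn=16 aaSsEEnn=8 aaSsEeNN=8 aaSsEeNn=16 aaSsEenn=8 aassEENN=4 aassEENn=8 aassEEnn=4 aassEeNN=4 aassEeNn=8 aassEenn=4
AaSsEENN hits 8/256; gcd=8; 8÷8/256÷8 = 1/32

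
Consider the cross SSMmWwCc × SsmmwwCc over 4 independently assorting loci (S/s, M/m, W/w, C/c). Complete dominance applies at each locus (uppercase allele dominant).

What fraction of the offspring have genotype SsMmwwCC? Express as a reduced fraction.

SSMmWwCc gametes: SMWC×2, SMWc×2, SMwC×2, SMwc×2, SmWC×2, SmWc×2, SmwC×2, Smwc×2
SsmmwwCc gametes: SmwC×4, Smwc×4, smwC×4, smwc×4
SSMmWwCc×SsmmwwCc grid (16·16=256): SSMmWwCC=8 SSMmWwCc=16 SSMmWwcc=8 SSMmwwCC=8 SSMmwwCc=16 SSMmwwcc=8 SSmmWwCC=8 SSmmWwCc=16 SSmmWwcc=8 SSmmwwCC=8 SSmmwwCc=16 SSmmwwcc=8 SsMmWwCC=8 SsMmWwCc=16 SsMmWwcc=8 SsMmwwCC=8 SsMmwwCc=16 SsMmwwcc=8 SsmmWwCC=8 SsmmWwCc=16 SsmmWwcc=8 SsmmwwCC=8 SsmmwwCc=16 Ssmmwwcc=8
SsMmwwCC hits 8/256; gcd=8; 8÷8/256÷8 = 1/32

P(SsMmwwCC) = 1/32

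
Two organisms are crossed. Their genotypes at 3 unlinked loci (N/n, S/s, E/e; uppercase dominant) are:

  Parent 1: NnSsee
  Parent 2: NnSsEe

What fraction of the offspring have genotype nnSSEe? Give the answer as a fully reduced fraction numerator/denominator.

P(nnSSEe) = 1/32

NnSsee gametes: NSe×2, Nse×2, nSe×2, nse×2
NnSsEe gametes: NSE×1, NSe×1, NsE×1, Nse×1, nSE×1, nSe×1, nsE×1, nse×1
NnSsee×NnSsEe grid (8·8=64): NNSSEe=2 NNSSee=2 NNSsEe=4 NNSsee=4 NNssEe=2 NNssee=2 NnSSEe=4 NnSSee=4 NnSsEe=8 NnSsee=8 NnssEe=4 Nnssee=4 nnSSEe=2 nnSSee=2 nnSsEe=4 nnSsee=4 nnssEe=2 nnssee=2
nnSSEe hits 2/64; gcd=2; 2÷2/64÷2 = 1/32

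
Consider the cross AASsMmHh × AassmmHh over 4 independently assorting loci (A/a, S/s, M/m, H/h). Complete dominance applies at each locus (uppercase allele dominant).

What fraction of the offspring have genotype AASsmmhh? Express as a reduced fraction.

AASsMmHh gametes: ASMH×2, ASMh×2, ASmH×2, ASmh×2, AsMH×2, AsMh×2, AsmH×2, Asmh×2
AassmmHh gametes: AsmH×4, Asmh×4, asmH×4, asmh×4
AASsMmHh×AassmmHh grid (16·16=256): AASsMmHH=8 AASsMmHh=16 AASsMmhh=8 AASsmmHH=8 AASsmmHh=16 AASsmmhh=8 AAssMmHH=8 AAssMmHh=16 AAssMmhh=8 AAssmmHH=8 AAssmmHh=16 AAssmmhh=8 AaSsMmHH=8 AaSsMmHh=16 AaSsMmhh=8 AaSsmmHH=8 AaSsmmHh=16 AaSsmmhh=8 AassMmHH=8 AassMmHh=16 AassMmhh=8 AassmmHH=8 AassmmHh=16 Aassmmhh=8
AASsmmhh hits 8/256; gcd=8; 8÷8/256÷8 = 1/32

P(AASsmmhh) = 1/32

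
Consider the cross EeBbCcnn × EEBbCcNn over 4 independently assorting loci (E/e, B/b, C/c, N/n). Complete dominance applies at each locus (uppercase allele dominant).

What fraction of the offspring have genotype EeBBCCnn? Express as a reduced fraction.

EeBbCcnn gametes: EBCn×2, EBcn×2, EbCn×2, Ebcn×2, eBCn×2, eBcn×2, ebCn×2, ebcn×2
EEBbCcNn gametes: EBCN×2, EBCn×2, EBcN×2, EBcn×2, EbCN×2, EbCn×2, EbcN×2, Ebcn×2
EeBbCcnn×EEBbCcNn grid (16·16=256): EEBBCCNn=4 EEBBCCnn=4 EEBBCcNn=8 EEBBCcnn=8 EEBBccNn=4 EEBBccnn=4 EEBbCCNn=8 EEBbCCnn=8 EEBbCcNn=16 EEBbCcnn=16 EEBbccNn=8 EEBbccnn=8 EEbbCCNn=4 EEbbCCnn=4 EEbbCcNn=8 EEbbCcnn=8 EEbbccNn=4 EEbbccnn=4 EeBBCCNn=4 EeBBCCnn=4 EeBBCcNn=8 EeBBCcnn=8 EeBBccNn=4 EeBBccnn=4 EeBbCCNn=8 EeBbCCnn=8 EeBbCcNn=16 EeBbCcnn=16 EeBbccNn=8 EeBbccnn=8 EebbCCNn=4 EebbCCnn=4 EebbCcNn=8 EebbCcnn=8 EebbccNn=4 Eebbccnn=4
EeBBCCnn hits 4/256; gcd=4; 4÷4/256÷4 = 1/64

P(EeBBCCnn) = 1/64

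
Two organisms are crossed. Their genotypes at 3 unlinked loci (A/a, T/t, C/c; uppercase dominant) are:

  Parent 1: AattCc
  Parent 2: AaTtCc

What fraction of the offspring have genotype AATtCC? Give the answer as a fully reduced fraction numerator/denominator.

AattCc gametes: AtC×2, Atc×2, atC×2, atc×2
AaTtCc gametes: ATC×1, ATc×1, AtC×1, Atc×1, aTC×1, aTc×1, atC×1, atc×1
AattCc×AaTtCc grid (8·8=64): AATtCC=2 AATtCc=4 AATtcc=2 AAttCC=2 AAttCc=4 AAttcc=2 AaTtCC=4 AaTtCc=8 AaTtcc=4 AattCC=4 AattCc=8 Aattcc=4 aaTtCC=2 aaTtCc=4 aaTtcc=2 aattCC=2 aattCc=4 aattcc=2
AATtCC hits 2/64; gcd=2; 2÷2/64÷2 = 1/32

P(AATtCC) = 1/32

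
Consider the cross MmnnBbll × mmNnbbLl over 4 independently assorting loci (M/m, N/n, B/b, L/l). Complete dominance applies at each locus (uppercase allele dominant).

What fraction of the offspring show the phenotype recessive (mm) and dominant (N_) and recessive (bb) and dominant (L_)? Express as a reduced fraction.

P(mm N_ bb L_) = 1/16

MmnnBbll gametes: MnBl×4, Mnbl×4, mnBl×4, mnbl×4
mmNnbbLl gametes: mNbL×4, mNbl×4, mnbL×4, mnbl×4
MmnnBbll×mmNnbbLl grid (16·16=256): MmNnBbLl=16 MmNnBbll=16 MmNnbbLl=16 MmNnbbll=16 MmnnBbLl=16 MmnnBbll=16 MmnnbbLl=16 Mmnnbbll=16 mmNnBbLl=16 mmNnBbll=16 mmNnbbLl=16 mmNnbbll=16 mmnnBbLl=16 mmnnBbll=16 mmnnbbLl=16 mmnnbbll=16
mm N_ bb L_ hits 16/256; gcd=16; 16÷16/256÷16 = 1/16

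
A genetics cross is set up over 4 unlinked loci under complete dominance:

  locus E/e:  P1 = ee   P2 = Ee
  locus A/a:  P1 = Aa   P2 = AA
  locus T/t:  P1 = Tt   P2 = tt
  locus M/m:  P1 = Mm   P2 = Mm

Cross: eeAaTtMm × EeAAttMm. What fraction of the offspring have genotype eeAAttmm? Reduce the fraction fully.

eeAaTtMm gametes: eATM×2, eATm×2, eAtM×2, eAtm×2, eaTM×2, eaTm×2, eatM×2, eatm×2
EeAAttMm gametes: EAtM×4, EAtm×4, eAtM×4, eAtm×4
eeAaTtMm×EeAAttMm grid (16·16=256): EeAATtMM=8 EeAATtMm=16 EeAATtmm=8 EeAAttMM=8 EeAAttMm=16 EeAAttmm=8 EeAaTtMM=8 EeAaTtMm=16 EeAaTtmm=8 EeAattMM=8 EeAattMm=16 EeAattmm=8 eeAATtMM=8 eeAATtMm=16 eeAATtmm=8 eeAAttMM=8 eeAAttMm=16 eeAAttmm=8 eeAaTtMM=8 eeAaTtMm=16 eeAaTtmm=8 eeAattMM=8 eeAattMm=16 eeAattmm=8
eeAAttmm hits 8/256; gcd=8; 8÷8/256÷8 = 1/32

P(eeAAttmm) = 1/32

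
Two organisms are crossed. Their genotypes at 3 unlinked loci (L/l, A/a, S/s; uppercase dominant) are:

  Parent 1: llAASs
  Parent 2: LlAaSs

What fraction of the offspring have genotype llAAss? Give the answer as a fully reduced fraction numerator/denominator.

llAASs gametes: lAS×4, lAs×4
LlAaSs gametes: LAS×1, LAs×1, LaS×1, Las×1, lAS×1, lAs×1, laS×1, las×1
llAASs×LlAaSs grid (8·8=64): LlAASS=4 LlAASs=8 LlAAss=4 LlAaSS=4 LlAaSs=8 LlAass=4 llAASS=4 llAASs=8 llAAss=4 llAaSS=4 llAaSs=8 llAass=4
llAAss hits 4/64; gcd=4; 4÷4/64÷4 = 1/16

P(llAAss) = 1/16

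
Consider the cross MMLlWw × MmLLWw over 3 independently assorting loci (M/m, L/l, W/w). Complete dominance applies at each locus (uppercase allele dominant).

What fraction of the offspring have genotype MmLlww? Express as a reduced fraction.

P(MmLlww) = 1/16

MMLlWw gametes: MLW×2, MLw×2, MlW×2, Mlw×2
MmLLWw gametes: MLW×2, MLw×2, mLW×2, mLw×2
MMLlWw×MmLLWw grid (8·8=64): MMLLWW=4 MMLLWw=8 MMLLww=4 MMLlWW=4 MMLlWw=8 MMLlww=4 MmLLWW=4 MmLLWw=8 MmLLww=4 MmLlWW=4 MmLlWw=8 MmLlww=4
MmLlww hits 4/64; gcd=4; 4÷4/64÷4 = 1/16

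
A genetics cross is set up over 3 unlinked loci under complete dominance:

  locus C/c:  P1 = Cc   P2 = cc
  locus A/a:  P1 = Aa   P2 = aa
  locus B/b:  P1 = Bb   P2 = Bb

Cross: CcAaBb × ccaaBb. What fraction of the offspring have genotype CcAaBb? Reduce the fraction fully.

P(CcAaBb) = 1/8

CcAaBb gametes: CAB×1, CAb×1, CaB×1, Cab×1, cAB×1, cAb×1, caB×1, cab×1
ccaaBb gametes: caB×4, cab×4
CcAaBb×ccaaBb grid (8·8=64): CcAaBB=4 CcAaBb=8 CcAabb=4 CcaaBB=4 CcaaBb=8 Ccaabb=4 ccAaBB=4 ccAaBb=8 ccAabb=4 ccaaBB=4 ccaaBb=8 ccaabb=4
CcAaBb hits 8/64; gcd=8; 8÷8/64÷8 = 1/8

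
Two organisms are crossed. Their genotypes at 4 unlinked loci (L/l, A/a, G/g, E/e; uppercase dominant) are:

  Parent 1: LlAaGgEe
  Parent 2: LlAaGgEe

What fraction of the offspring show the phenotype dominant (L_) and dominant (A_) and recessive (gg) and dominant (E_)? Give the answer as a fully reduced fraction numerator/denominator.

LlAaGgEe gametes: LAGE×1, LAGe×1, LAgE×1, LAge×1, LaGE×1, LaGe×1, LagE×1, Lage×1, lAGE×1, lAGe×1, lAgE×1, lAge×1, laGE×1, laGe×1, lagE×1, lage×1
LlAaGgEe gametes: LAGE×1, LAGe×1, LAgE×1, LAge×1, LaGE×1, LaGe×1, LagE×1, Lage×1, lAGE×1, lAGe×1, lAgE×1, lAge×1, laGE×1, laGe×1, lagE×1, lage×1
LlAaGgEe×LlAaGgEe grid (16·16=256): LLAAGGEE=1 LLAAGGEe=2 LLAAGGee=1 LLAAGgEE=2 LLAAGgEe=4 LLAAGgee=2 LLAAggEE=1 LLAAggEe=2 LLAAggee=1 LLAaGGEE=2 LLAaGGEe=4 LLAaGGee=2 LLAaGgEE=4 LLAaGgEe=8 LLAaGgee=4 LLAaggEE=2 LLAaggEe=4 LLAaggee=2 LLaaGGEE=1 LLaaGGEe=2 LLaaGGee=1 LLaaGgEE=2 LLaaGgEe=4 LLaaGgee=2 LLaaggEE=1 LLaaggEe=2 LLaaggee=1 LlAAGGEE=2 LlAAGGEe=4 LlAAGGee=2 LlAAGgEE=4 LlAAGgEe=8 LlAAGgee=4 LlAAggEE=2 LlAAggEe=4 LlAAggee=2 LlAaGGEE=4 LlAaGGEe=8 LlAaGGee=4 LlAaGgEE=8 LlAaGgEe=16 LlAaGgee=8 LlAaggEE=4 LlAaggEe=8 LlAaggee=4 LlaaGGEE=2 LlaaGGEe=4 LlaaGGee=2 LlaaGgEE=4 LlaaGgEe=8 LlaaGgee=4 LlaaggEE=2 LlaaggEe=4 Llaaggee=2 llAAGGEE=1 llAAGGEe=2 llAAGGee=1 llAAGgEE=2 llAAGgEe=4 llAAGgee=2 llAAggEE=1 llAAggEe=2 llAAggee=1 llAaGGEE=2 llAaGGEe=4 llAaGGee=2 llAaGgEE=4 llAaGgEe=8 llAaGgee=4 llAaggEE=2 llAaggEe=4 llAaggee=2 llaaGGEE=1 llaaGGEe=2 llaaGGee=1 llaaGgEE=2 llaaGgEe=4 llaaGgee=2 llaaggEE=1 llaaggEe=2 llaaggee=1
L_ A_ gg E_ hits 27/256; gcd=1; 27÷1/256÷1 = 27/256

P(L_ A_ gg E_) = 27/256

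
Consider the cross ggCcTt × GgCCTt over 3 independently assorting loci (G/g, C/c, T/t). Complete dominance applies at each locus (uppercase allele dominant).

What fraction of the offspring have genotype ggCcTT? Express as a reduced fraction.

P(ggCcTT) = 1/16

ggCcTt gametes: gCT×2, gCt×2, gcT×2, gct×2
GgCCTt gametes: GCT×2, GCt×2, gCT×2, gCt×2
ggCcTt×GgCCTt grid (8·8=64): GgCCTT=4 GgCCTt=8 GgCCtt=4 GgCcTT=4 GgCcTt=8 GgCctt=4 ggCCTT=4 ggCCTt=8 ggCCtt=4 ggCcTT=4 ggCcTt=8 ggCctt=4
ggCcTT hits 4/64; gcd=4; 4÷4/64÷4 = 1/16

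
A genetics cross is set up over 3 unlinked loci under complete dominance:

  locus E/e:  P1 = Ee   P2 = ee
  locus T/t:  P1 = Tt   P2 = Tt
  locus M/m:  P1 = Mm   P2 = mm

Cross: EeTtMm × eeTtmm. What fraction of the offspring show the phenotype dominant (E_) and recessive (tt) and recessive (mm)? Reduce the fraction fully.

P(E_ tt mm) = 1/16

EeTtMm gametes: ETM×1, ETm×1, EtM×1, Etm×1, eTM×1, eTm×1, etM×1, etm×1
eeTtmm gametes: eTm×4, etm×4
EeTtMm×eeTtmm grid (8·8=64): EeTTMm=4 EeTTmm=4 EeTtMm=8 EeTtmm=8 EettMm=4 Eettmm=4 eeTTMm=4 eeTTmm=4 eeTtMm=8 eeTtmm=8 eettMm=4 eettmm=4
E_ tt mm hits 4/64; gcd=4; 4÷4/64÷4 = 1/16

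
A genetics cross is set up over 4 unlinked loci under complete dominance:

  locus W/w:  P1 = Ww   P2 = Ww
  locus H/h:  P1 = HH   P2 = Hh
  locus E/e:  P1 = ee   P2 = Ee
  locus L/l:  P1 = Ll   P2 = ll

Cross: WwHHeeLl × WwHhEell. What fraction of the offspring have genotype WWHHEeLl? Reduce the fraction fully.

WwHHeeLl gametes: WHeL×4, WHel×4, wHeL×4, wHel×4
WwHhEell gametes: WHEl×2, WHel×2, WhEl×2, Whel×2, wHEl×2, wHel×2, whEl×2, whel×2
WwHHeeLl×WwHhEell grid (16·16=256): WWHHEeLl=8 WWHHEell=8 WWHHeeLl=8 WWHHeell=8 WWHhEeLl=8 WWHhEell=8 WWHheeLl=8 WWHheell=8 WwHHEeLl=16 WwHHEell=16 WwHHeeLl=16 WwHHeell=16 WwHhEeLl=16 WwHhEell=16 WwHheeLl=16 WwHheell=16 wwHHEeLl=8 wwHHEell=8 wwHHeeLl=8 wwHHeell=8 wwHhEeLl=8 wwHhEell=8 wwHheeLl=8 wwHheell=8
WWHHEeLl hits 8/256; gcd=8; 8÷8/256÷8 = 1/32

P(WWHHEeLl) = 1/32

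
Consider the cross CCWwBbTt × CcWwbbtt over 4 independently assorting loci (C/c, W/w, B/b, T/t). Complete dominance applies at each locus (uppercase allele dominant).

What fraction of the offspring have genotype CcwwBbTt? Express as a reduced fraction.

CCWwBbTt gametes: CWBT×2, CWBt×2, CWbT×2, CWbt×2, CwBT×2, CwBt×2, CwbT×2, Cwbt×2
CcWwbbtt gametes: CWbt×4, Cwbt×4, cWbt×4, cwbt×4
CCWwBbTt×CcWwbbtt grid (16·16=256): CCWWBbTt=8 CCWWBbtt=8 CCWWbbTt=8 CCWWbbtt=8 CCWwBbTt=16 CCWwBbtt=16 CCWwbbTt=16 CCWwbbtt=16 CCwwBbTt=8 CCwwBbtt=8 CCwwbbTt=8 CCwwbbtt=8 CcWWBbTt=8 CcWWBbtt=8 CcWWbbTt=8 CcWWbbtt=8 CcWwBbTt=16 CcWwBbtt=16 CcWwbbTt=16 CcWwbbtt=16 CcwwBbTt=8 CcwwBbtt=8 CcwwbbTt=8 Ccwwbbtt=8
CcwwBbTt hits 8/256; gcd=8; 8÷8/256÷8 = 1/32

P(CcwwBbTt) = 1/32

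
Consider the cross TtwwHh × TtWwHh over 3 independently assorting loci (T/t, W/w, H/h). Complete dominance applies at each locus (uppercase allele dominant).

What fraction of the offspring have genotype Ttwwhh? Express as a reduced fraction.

P(Ttwwhh) = 1/16

TtwwHh gametes: TwH×2, Twh×2, twH×2, twh×2
TtWwHh gametes: TWH×1, TWh×1, TwH×1, Twh×1, tWH×1, tWh×1, twH×1, twh×1
TtwwHh×TtWwHh grid (8·8=64): TTWwHH=2 TTWwHh=4 TTWwhh=2 TTwwHH=2 TTwwHh=4 TTwwhh=2 TtWwHH=4 TtWwHh=8 TtWwhh=4 TtwwHH=4 TtwwHh=8 Ttwwhh=4 ttWwHH=2 ttWwHh=4 ttWwhh=2 ttwwHH=2 ttwwHh=4 ttwwhh=2
Ttwwhh hits 4/64; gcd=4; 4÷4/64÷4 = 1/16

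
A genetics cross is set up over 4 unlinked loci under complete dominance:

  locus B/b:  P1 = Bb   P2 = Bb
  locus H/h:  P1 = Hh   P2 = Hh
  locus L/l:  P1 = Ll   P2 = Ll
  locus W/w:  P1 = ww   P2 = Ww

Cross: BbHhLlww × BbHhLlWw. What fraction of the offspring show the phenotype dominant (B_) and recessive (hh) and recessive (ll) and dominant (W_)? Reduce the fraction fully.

P(B_ hh ll W_) = 3/128

BbHhLlww gametes: BHLw×2, BHlw×2, BhLw×2, Bhlw×2, bHLw×2, bHlw×2, bhLw×2, bhlw×2
BbHhLlWw gametes: BHLW×1, BHLw×1, BHlW×1, BHlw×1, BhLW×1, BhLw×1, BhlW×1, Bhlw×1, bHLW×1, bHLw×1, bHlW×1, bHlw×1, bhLW×1, bhLw×1, bhlW×1, bhlw×1
BbHhLlww×BbHhLlWw grid (16·16=256): BBHHLLWw=2 BBHHLLww=2 BBHHLlWw=4 BBHHLlww=4 BBHHllWw=2 BBHHllww=2 BBHhLLWw=4 BBHhLLww=4 BBHhLlWw=8 BBHhLlww=8 BBHhllWw=4 BBHhllww=4 BBhhLLWw=2 BBhhLLww=2 BBhhLlWw=4 BBhhLlww=4 BBhhllWw=2 BBhhllww=2 BbHHLLWw=4 BbHHLLww=4 BbHHLlWw=8 BbHHLlww=8 BbHHllWw=4 BbHHllww=4 BbHhLLWw=8 BbHhLLww=8 BbHhLlWw=16 BbHhLlww=16 BbHhllWw=8 BbHhllww=8 BbhhLLWw=4 BbhhLLww=4 BbhhLlWw=8 BbhhLlww=8 BbhhllWw=4 Bbhhllww=4 bbHHLLWw=2 bbHHLLww=2 bbHHLlWw=4 bbHHLlww=4 bbHHllWw=2 bbHHllww=2 bbHhLLWw=4 bbHhLLww=4 bbHhLlWw=8 bbHhLlww=8 bbHhllWw=4 bbHhllww=4 bbhhLLWw=2 bbhhLLww=2 bbhhLlWw=4 bbhhLlww=4 bbhhllWw=2 bbhhllww=2
B_ hh ll W_ hits 6/256; gcd=2; 6÷2/256÷2 = 3/128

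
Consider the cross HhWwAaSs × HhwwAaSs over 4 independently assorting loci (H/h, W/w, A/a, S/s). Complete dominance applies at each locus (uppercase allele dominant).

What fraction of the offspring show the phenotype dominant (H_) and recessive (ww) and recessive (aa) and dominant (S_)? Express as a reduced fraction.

P(H_ ww aa S_) = 9/128

HhWwAaSs gametes: HWAS×1, HWAs×1, HWaS×1, HWas×1, HwAS×1, HwAs×1, HwaS×1, Hwas×1, hWAS×1, hWAs×1, hWaS×1, hWas×1, hwAS×1, hwAs×1, hwaS×1, hwas×1
HhwwAaSs gametes: HwAS×2, HwAs×2, HwaS×2, Hwas×2, hwAS×2, hwAs×2, hwaS×2, hwas×2
HhWwAaSs×HhwwAaSs grid (16·16=256): HHWwAASS=2 HHWwAASs=4 HHWwAAss=2 HHWwAaSS=4 HHWwAaSs=8 HHWwAass=4 HHWwaaSS=2 HHWwaaSs=4 HHWwaass=2 HHwwAASS=2 HHwwAASs=4 HHwwAAss=2 HHwwAaSS=4 HHwwAaSs=8 HHwwAass=4 HHwwaaSS=2 HHwwaaSs=4 HHwwaass=2 HhWwAASS=4 HhWwAASs=8 HhWwAAss=4 HhWwAaSS=8 HhWwAaSs=16 HhWwAass=8 HhWwaaSS=4 HhWwaaSs=8 HhWwaass=4 HhwwAASS=4 HhwwAASs=8 HhwwAAss=4 HhwwAaSS=8 HhwwAaSs=16 HhwwAass=8 HhwwaaSS=4 HhwwaaSs=8 Hhwwaass=4 hhWwAASS=2 hhWwAASs=4 hhWwAAss=2 hhWwAaSS=4 hhWwAaSs=8 hhWwAass=4 hhWwaaSS=2 hhWwaaSs=4 hhWwaass=2 hhwwAASS=2 hhwwAASs=4 hhwwAAss=2 hhwwAaSS=4 hhwwAaSs=8 hhwwAass=4 hhwwaaSS=2 hhwwaaSs=4 hhwwaass=2
H_ ww aa S_ hits 18/256; gcd=2; 18÷2/256÷2 = 9/128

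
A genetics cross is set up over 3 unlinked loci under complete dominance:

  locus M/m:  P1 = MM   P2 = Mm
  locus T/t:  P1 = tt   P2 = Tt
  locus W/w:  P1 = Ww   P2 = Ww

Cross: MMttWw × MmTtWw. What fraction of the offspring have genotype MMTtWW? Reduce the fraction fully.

MMttWw gametes: MtW×4, Mtw×4
MmTtWw gametes: MTW×1, MTw×1, MtW×1, Mtw×1, mTW×1, mTw×1, mtW×1, mtw×1
MMttWw×MmTtWw grid (8·8=64): MMTtWW=4 MMTtWw=8 MMTtww=4 MMttWW=4 MMttWw=8 MMttww=4 MmTtWW=4 MmTtWw=8 MmTtww=4 MmttWW=4 MmttWw=8 Mmttww=4
MMTtWW hits 4/64; gcd=4; 4÷4/64÷4 = 1/16

P(MMTtWW) = 1/16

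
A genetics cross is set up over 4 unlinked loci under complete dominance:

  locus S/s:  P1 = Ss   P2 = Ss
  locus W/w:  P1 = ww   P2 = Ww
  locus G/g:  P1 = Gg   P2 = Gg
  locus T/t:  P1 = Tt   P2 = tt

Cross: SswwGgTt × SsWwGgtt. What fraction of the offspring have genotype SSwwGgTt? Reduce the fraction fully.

P(SSwwGgTt) = 1/32

SswwGgTt gametes: SwGT×2, SwGt×2, SwgT×2, Swgt×2, swGT×2, swGt×2, swgT×2, swgt×2
SsWwGgtt gametes: SWGt×2, SWgt×2, SwGt×2, Swgt×2, sWGt×2, sWgt×2, swGt×2, swgt×2
SswwGgTt×SsWwGgtt grid (16·16=256): SSWwGGTt=4 SSWwGGtt=4 SSWwGgTt=8 SSWwGgtt=8 SSWwggTt=4 SSWwggtt=4 SSwwGGTt=4 SSwwGGtt=4 SSwwGgTt=8 SSwwGgtt=8 SSwwggTt=4 SSwwggtt=4 SsWwGGTt=8 SsWwGGtt=8 SsWwGgTt=16 SsWwGgtt=16 SsWwggTt=8 SsWwggtt=8 SswwGGTt=8 SswwGGtt=8 SswwGgTt=16 SswwGgtt=16 SswwggTt=8 Sswwggtt=8 ssWwGGTt=4 ssWwGGtt=4 ssWwGgTt=8 ssWwGgtt=8 ssWwggTt=4 ssWwggtt=4 sswwGGTt=4 sswwGGtt=4 sswwGgTt=8 sswwGgtt=8 sswwggTt=4 sswwggtt=4
SSwwGgTt hits 8/256; gcd=8; 8÷8/256÷8 = 1/32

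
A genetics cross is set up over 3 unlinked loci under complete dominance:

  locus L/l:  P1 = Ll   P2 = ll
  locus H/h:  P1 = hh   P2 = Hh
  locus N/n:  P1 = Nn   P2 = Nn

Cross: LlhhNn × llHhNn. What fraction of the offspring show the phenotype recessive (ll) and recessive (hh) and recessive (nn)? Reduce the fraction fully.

LlhhNn gametes: LhN×2, Lhn×2, lhN×2, lhn×2
llHhNn gametes: lHN×2, lHn×2, lhN×2, lhn×2
LlhhNn×llHhNn grid (8·8=64): LlHhNN=4 LlHhNn=8 LlHhnn=4 LlhhNN=4 LlhhNn=8 Llhhnn=4 llHhNN=4 llHhNn=8 llHhnn=4 llhhNN=4 llhhNn=8 llhhnn=4
ll hh nn hits 4/64; gcd=4; 4÷4/64÷4 = 1/16

P(ll hh nn) = 1/16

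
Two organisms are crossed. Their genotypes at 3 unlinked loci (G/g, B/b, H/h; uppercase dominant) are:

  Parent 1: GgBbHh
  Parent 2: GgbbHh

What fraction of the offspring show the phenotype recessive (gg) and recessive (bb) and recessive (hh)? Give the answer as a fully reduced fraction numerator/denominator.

P(gg bb hh) = 1/32

GgBbHh gametes: GBH×1, GBh×1, GbH×1, Gbh×1, gBH×1, gBh×1, gbH×1, gbh×1
GgbbHh gametes: GbH×2, Gbh×2, gbH×2, gbh×2
GgBbHh×GgbbHh grid (8·8=64): GGBbHH=2 GGBbHh=4 GGBbhh=2 GGbbHH=2 GGbbHh=4 GGbbhh=2 GgBbHH=4 GgBbHh=8 GgBbhh=4 GgbbHH=4 GgbbHh=8 Ggbbhh=4 ggBbHH=2 ggBbHh=4 ggBbhh=2 ggbbHH=2 ggbbHh=4 ggbbhh=2
gg bb hh hits 2/64; gcd=2; 2÷2/64÷2 = 1/32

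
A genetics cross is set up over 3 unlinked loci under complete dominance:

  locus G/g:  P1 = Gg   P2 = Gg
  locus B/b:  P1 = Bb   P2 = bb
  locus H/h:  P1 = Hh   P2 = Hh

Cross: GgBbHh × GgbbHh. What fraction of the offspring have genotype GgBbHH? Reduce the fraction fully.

P(GgBbHH) = 1/16

GgBbHh gametes: GBH×1, GBh×1, GbH×1, Gbh×1, gBH×1, gBh×1, gbH×1, gbh×1
GgbbHh gametes: GbH×2, Gbh×2, gbH×2, gbh×2
GgBbHh×GgbbHh grid (8·8=64): GGBbHH=2 GGBbHh=4 GGBbhh=2 GGbbHH=2 GGbbHh=4 GGbbhh=2 GgBbHH=4 GgBbHh=8 GgBbhh=4 GgbbHH=4 GgbbHh=8 Ggbbhh=4 ggBbHH=2 ggBbHh=4 ggBbhh=2 ggbbHH=2 ggbbHh=4 ggbbhh=2
GgBbHH hits 4/64; gcd=4; 4÷4/64÷4 = 1/16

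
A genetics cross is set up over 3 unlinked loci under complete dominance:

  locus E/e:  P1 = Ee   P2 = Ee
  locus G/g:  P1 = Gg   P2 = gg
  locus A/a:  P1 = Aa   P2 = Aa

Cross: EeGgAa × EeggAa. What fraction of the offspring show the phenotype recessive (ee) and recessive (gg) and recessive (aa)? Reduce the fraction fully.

P(ee gg aa) = 1/32

EeGgAa gametes: EGA×1, EGa×1, EgA×1, Ega×1, eGA×1, eGa×1, egA×1, ega×1
EeggAa gametes: EgA×2, Ega×2, egA×2, ega×2
EeGgAa×EeggAa grid (8·8=64): EEGgAA=2 EEGgAa=4 EEGgaa=2 EEggAA=2 EEggAa=4 EEggaa=2 EeGgAA=4 EeGgAa=8 EeGgaa=4 EeggAA=4 EeggAa=8 Eeggaa=4 eeGgAA=2 eeGgAa=4 eeGgaa=2 eeggAA=2 eeggAa=4 eeggaa=2
ee gg aa hits 2/64; gcd=2; 2÷2/64÷2 = 1/32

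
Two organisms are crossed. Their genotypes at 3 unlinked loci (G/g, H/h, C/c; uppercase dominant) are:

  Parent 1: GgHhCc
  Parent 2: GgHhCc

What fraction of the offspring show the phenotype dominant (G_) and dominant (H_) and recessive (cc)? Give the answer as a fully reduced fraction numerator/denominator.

P(G_ H_ cc) = 9/64

GgHhCc gametes: GHC×1, GHc×1, GhC×1, Ghc×1, gHC×1, gHc×1, ghC×1, ghc×1
GgHhCc gametes: GHC×1, GHc×1, GhC×1, Ghc×1, gHC×1, gHc×1, ghC×1, ghc×1
GgHhCc×GgHhCc grid (8·8=64): GGHHCC=1 GGHHCc=2 GGHHcc=1 GGHhCC=2 GGHhCc=4 GGHhcc=2 GGhhCC=1 GGhhCc=2 GGhhcc=1 GgHHCC=2 GgHHCc=4 GgHHcc=2 GgHhCC=4 GgHhCc=8 GgHhcc=4 GghhCC=2 GghhCc=4 Gghhcc=2 ggHHCC=1 ggHHCc=2 ggHHcc=1 ggHhCC=2 ggHhCc=4 ggHhcc=2 gghhCC=1 gghhCc=2 gghhcc=1
G_ H_ cc hits 9/64; gcd=1; 9÷1/64÷1 = 9/64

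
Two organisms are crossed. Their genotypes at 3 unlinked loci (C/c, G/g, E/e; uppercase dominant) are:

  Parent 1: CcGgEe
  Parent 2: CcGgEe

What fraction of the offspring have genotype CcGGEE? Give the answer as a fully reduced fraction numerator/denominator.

P(CcGGEE) = 1/32

CcGgEe gametes: CGE×1, CGe×1, CgE×1, Cge×1, cGE×1, cGe×1, cgE×1, cge×1
CcGgEe gametes: CGE×1, CGe×1, CgE×1, Cge×1, cGE×1, cGe×1, cgE×1, cge×1
CcGgEe×CcGgEe grid (8·8=64): CCGGEE=1 CCGGEe=2 CCGGee=1 CCGgEE=2 CCGgEe=4 CCGgee=2 CCggEE=1 CCggEe=2 CCggee=1 CcGGEE=2 CcGGEe=4 CcGGee=2 CcGgEE=4 CcGgEe=8 CcGgee=4 CcggEE=2 CcggEe=4 Ccggee=2 ccGGEE=1 ccGGEe=2 ccGGee=1 ccGgEE=2 ccGgEe=4 ccGgee=2 ccggEE=1 ccggEe=2 ccggee=1
CcGGEE hits 2/64; gcd=2; 2÷2/64÷2 = 1/32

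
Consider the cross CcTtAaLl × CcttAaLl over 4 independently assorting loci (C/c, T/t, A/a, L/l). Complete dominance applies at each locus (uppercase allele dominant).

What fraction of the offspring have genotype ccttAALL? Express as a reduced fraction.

CcTtAaLl gametes: CTAL×1, CTAl×1, CTaL×1, CTal×1, CtAL×1, CtAl×1, CtaL×1, Ctal×1, cTAL×1, cTAl×1, cTaL×1, cTal×1, ctAL×1, ctAl×1, ctaL×1, ctal×1
CcttAaLl gametes: CtAL×2, CtAl×2, CtaL×2, Ctal×2, ctAL×2, ctAl×2, ctaL×2, ctal×2
CcTtAaLl×CcttAaLl grid (16·16=256): CCTtAALL=2 CCTtAALl=4 CCTtAAll=2 CCTtAaLL=4 CCTtAaLl=8 CCTtAall=4 CCTtaaLL=2 CCTtaaLl=4 CCTtaall=2 CCttAALL=2 CCttAALl=4 CCttAAll=2 CCttAaLL=4 CCttAaLl=8 CCttAall=4 CCttaaLL=2 CCttaaLl=4 CCttaall=2 CcTtAALL=4 CcTtAALl=8 CcTtAAll=4 CcTtAaLL=8 CcTtAaLl=16 CcTtAall=8 CcTtaaLL=4 CcTtaaLl=8 CcTtaall=4 CcttAALL=4 CcttAALl=8 CcttAAll=4 CcttAaLL=8 CcttAaLl=16 CcttAall=8 CcttaaLL=4 CcttaaLl=8 Ccttaall=4 ccTtAALL=2 ccTtAALl=4 ccTtAAll=2 ccTtAaLL=4 ccTtAaLl=8 ccTtAall=4 ccTtaaLL=2 ccTtaaLl=4 ccTtaall=2 ccttAALL=2 ccttAALl=4 ccttAAll=2 ccttAaLL=4 ccttAaLl=8 ccttAall=4 ccttaaLL=2 ccttaaLl=4 ccttaall=2
ccttAALL hits 2/256; gcd=2; 2÷2/256÷2 = 1/128

P(ccttAALL) = 1/128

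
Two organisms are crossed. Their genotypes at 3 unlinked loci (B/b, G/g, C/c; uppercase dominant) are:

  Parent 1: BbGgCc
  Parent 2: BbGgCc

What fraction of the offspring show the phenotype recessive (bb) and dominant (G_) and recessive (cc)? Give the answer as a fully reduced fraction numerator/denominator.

BbGgCc gametes: BGC×1, BGc×1, BgC×1, Bgc×1, bGC×1, bGc×1, bgC×1, bgc×1
BbGgCc gametes: BGC×1, BGc×1, BgC×1, Bgc×1, bGC×1, bGc×1, bgC×1, bgc×1
BbGgCc×BbGgCc grid (8·8=64): BBGGCC=1 BBGGCc=2 BBGGcc=1 BBGgCC=2 BBGgCc=4 BBGgcc=2 BBggCC=1 BBggCc=2 BBggcc=1 BbGGCC=2 BbGGCc=4 BbGGcc=2 BbGgCC=4 BbGgCc=8 BbGgcc=4 BbggCC=2 BbggCc=4 Bbggcc=2 bbGGCC=1 bbGGCc=2 bbGGcc=1 bbGgCC=2 bbGgCc=4 bbGgcc=2 bbggCC=1 bbggCc=2 bbggcc=1
bb G_ cc hits 3/64; gcd=1; 3÷1/64÷1 = 3/64

P(bb G_ cc) = 3/64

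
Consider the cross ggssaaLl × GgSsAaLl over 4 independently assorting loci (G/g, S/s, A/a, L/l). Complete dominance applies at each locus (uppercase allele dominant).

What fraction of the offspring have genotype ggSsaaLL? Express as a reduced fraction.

ggssaaLl gametes: gsaL×8, gsal×8
GgSsAaLl gametes: GSAL×1, GSAl×1, GSaL×1, GSal×1, GsAL×1, GsAl×1, GsaL×1, Gsal×1, gSAL×1, gSAl×1, gSaL×1, gSal×1, gsAL×1, gsAl×1, gsaL×1, gsal×1
ggssaaLl×GgSsAaLl grid (16·16=256): GgSsAaLL=8 GgSsAaLl=16 GgSsAall=8 GgSsaaLL=8 GgSsaaLl=16 GgSsaall=8 GgssAaLL=8 GgssAaLl=16 GgssAall=8 GgssaaLL=8 GgssaaLl=16 Ggssaall=8 ggSsAaLL=8 ggSsAaLl=16 ggSsAall=8 ggSsaaLL=8 ggSsaaLl=16 ggSsaall=8 ggssAaLL=8 ggssAaLl=16 ggssAall=8 ggssaaLL=8 ggssaaLl=16 ggssaall=8
ggSsaaLL hits 8/256; gcd=8; 8÷8/256÷8 = 1/32

P(ggSsaaLL) = 1/32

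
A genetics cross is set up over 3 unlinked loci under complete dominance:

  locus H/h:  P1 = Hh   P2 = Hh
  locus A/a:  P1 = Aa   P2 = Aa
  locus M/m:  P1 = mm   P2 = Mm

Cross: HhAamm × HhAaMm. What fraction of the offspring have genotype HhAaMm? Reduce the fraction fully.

P(HhAaMm) = 1/8

HhAamm gametes: HAm×2, Ham×2, hAm×2, ham×2
HhAaMm gametes: HAM×1, HAm×1, HaM×1, Ham×1, hAM×1, hAm×1, haM×1, ham×1
HhAamm×HhAaMm grid (8·8=64): HHAAMm=2 HHAAmm=2 HHAaMm=4 HHAamm=4 HHaaMm=2 HHaamm=2 HhAAMm=4 HhAAmm=4 HhAaMm=8 HhAamm=8 HhaaMm=4 Hhaamm=4 hhAAMm=2 hhAAmm=2 hhAaMm=4 hhAamm=4 hhaaMm=2 hhaamm=2
HhAaMm hits 8/64; gcd=8; 8÷8/64÷8 = 1/8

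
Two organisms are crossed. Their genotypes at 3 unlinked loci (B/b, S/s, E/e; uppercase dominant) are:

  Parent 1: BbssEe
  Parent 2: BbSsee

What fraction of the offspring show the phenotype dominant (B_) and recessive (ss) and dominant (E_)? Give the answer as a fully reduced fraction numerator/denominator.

P(B_ ss E_) = 3/16

BbssEe gametes: BsE×2, Bse×2, bsE×2, bse×2
BbSsee gametes: BSe×2, Bse×2, bSe×2, bse×2
BbssEe×BbSsee grid (8·8=64): BBSsEe=4 BBSsee=4 BBssEe=4 BBssee=4 BbSsEe=8 BbSsee=8 BbssEe=8 Bbssee=8 bbSsEe=4 bbSsee=4 bbssEe=4 bbssee=4
B_ ss E_ hits 12/64; gcd=4; 12÷4/64÷4 = 3/16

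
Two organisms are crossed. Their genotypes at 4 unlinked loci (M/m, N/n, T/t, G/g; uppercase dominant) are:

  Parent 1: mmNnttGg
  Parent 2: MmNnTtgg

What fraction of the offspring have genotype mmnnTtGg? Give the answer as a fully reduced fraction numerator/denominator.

P(mmnnTtGg) = 1/32

mmNnttGg gametes: mNtG×4, mNtg×4, mntG×4, mntg×4
MmNnTtgg gametes: MNTg×2, MNtg×2, MnTg×2, Mntg×2, mNTg×2, mNtg×2, mnTg×2, mntg×2
mmNnttGg×MmNnTtgg grid (16·16=256): MmNNTtGg=8 MmNNTtgg=8 MmNNttGg=8 MmNNttgg=8 MmNnTtGg=16 MmNnTtgg=16 MmNnttGg=16 MmNnttgg=16 MmnnTtGg=8 MmnnTtgg=8 MmnnttGg=8 Mmnnttgg=8 mmNNTtGg=8 mmNNTtgg=8 mmNNttGg=8 mmNNttgg=8 mmNnTtGg=16 mmNnTtgg=16 mmNnttGg=16 mmNnttgg=16 mmnnTtGg=8 mmnnTtgg=8 mmnnttGg=8 mmnnttgg=8
mmnnTtGg hits 8/256; gcd=8; 8÷8/256÷8 = 1/32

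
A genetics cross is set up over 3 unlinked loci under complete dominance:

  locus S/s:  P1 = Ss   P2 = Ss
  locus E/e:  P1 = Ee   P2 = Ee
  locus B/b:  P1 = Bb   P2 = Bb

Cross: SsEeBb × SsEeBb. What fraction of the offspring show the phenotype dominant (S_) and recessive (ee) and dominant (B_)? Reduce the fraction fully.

SsEeBb gametes: SEB×1, SEb×1, SeB×1, Seb×1, sEB×1, sEb×1, seB×1, seb×1
SsEeBb gametes: SEB×1, SEb×1, SeB×1, Seb×1, sEB×1, sEb×1, seB×1, seb×1
SsEeBb×SsEeBb grid (8·8=64): SSEEBB=1 SSEEBb=2 SSEEbb=1 SSEeBB=2 SSEeBb=4 SSEebb=2 SSeeBB=1 SSeeBb=2 SSeebb=1 SsEEBB=2 SsEEBb=4 SsEEbb=2 SsEeBB=4 SsEeBb=8 SsEebb=4 SseeBB=2 SseeBb=4 Sseebb=2 ssEEBB=1 ssEEBb=2 ssEEbb=1 ssEeBB=2 ssEeBb=4 ssEebb=2 sseeBB=1 sseeBb=2 sseebb=1
S_ ee B_ hits 9/64; gcd=1; 9÷1/64÷1 = 9/64

P(S_ ee B_) = 9/64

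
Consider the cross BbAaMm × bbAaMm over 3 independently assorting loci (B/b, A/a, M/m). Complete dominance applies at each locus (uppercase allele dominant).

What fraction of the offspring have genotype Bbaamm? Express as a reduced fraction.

BbAaMm gametes: BAM×1, BAm×1, BaM×1, Bam×1, bAM×1, bAm×1, baM×1, bam×1
bbAaMm gametes: bAM×2, bAm×2, baM×2, bam×2
BbAaMm×bbAaMm grid (8·8=64): BbAAMM=2 BbAAMm=4 BbAAmm=2 BbAaMM=4 BbAaMm=8 BbAamm=4 BbaaMM=2 BbaaMm=4 Bbaamm=2 bbAAMM=2 bbAAMm=4 bbAAmm=2 bbAaMM=4 bbAaMm=8 bbAamm=4 bbaaMM=2 bbaaMm=4 bbaamm=2
Bbaamm hits 2/64; gcd=2; 2÷2/64÷2 = 1/32

P(Bbaamm) = 1/32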